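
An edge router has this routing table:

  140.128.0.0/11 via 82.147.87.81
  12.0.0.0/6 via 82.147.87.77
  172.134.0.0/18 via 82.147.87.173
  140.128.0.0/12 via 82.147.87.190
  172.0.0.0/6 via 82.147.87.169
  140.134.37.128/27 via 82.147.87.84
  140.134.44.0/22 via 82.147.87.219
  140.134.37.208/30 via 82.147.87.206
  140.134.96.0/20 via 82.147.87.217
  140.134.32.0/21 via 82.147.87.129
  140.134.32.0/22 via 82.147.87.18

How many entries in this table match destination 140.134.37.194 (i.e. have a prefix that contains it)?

3

Prefixes containing 140.134.37.194:
  140.128.0.0/11 (140.128.0.0 - 140.159.255.255)
  140.128.0.0/12 (140.128.0.0 - 140.143.255.255)
  140.134.32.0/21 (140.134.32.0 - 140.134.39.255)
Total matching entries: 3.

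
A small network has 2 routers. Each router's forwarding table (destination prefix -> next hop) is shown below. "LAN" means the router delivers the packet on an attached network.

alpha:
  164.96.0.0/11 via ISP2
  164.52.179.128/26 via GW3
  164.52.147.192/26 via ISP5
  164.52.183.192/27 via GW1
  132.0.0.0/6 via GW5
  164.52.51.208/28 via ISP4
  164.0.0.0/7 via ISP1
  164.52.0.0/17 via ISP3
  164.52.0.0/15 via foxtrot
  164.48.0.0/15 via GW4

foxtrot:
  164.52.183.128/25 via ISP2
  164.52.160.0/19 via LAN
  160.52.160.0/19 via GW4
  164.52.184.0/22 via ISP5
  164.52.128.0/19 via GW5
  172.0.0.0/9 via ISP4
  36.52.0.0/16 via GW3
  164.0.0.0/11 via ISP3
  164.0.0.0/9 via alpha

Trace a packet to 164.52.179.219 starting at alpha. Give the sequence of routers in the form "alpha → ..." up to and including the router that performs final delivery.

At alpha: longest match for 164.52.179.219 is 164.52.0.0/15 -> foxtrot
At foxtrot: longest match for 164.52.179.219 is 164.52.160.0/19 -> LAN

alpha → foxtrot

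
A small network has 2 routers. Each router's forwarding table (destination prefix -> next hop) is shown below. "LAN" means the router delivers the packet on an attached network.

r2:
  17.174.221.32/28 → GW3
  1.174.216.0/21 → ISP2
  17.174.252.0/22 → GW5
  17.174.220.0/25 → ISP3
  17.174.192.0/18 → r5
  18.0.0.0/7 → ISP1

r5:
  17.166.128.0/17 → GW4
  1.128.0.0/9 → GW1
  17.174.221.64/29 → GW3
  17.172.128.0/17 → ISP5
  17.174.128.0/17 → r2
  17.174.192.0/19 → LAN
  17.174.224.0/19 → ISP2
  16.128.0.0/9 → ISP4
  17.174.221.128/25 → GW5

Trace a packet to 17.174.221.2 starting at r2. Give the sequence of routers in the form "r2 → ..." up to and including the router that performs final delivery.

r2 → r5

At r2: longest match for 17.174.221.2 is 17.174.192.0/18 -> r5
At r5: longest match for 17.174.221.2 is 17.174.192.0/19 -> LAN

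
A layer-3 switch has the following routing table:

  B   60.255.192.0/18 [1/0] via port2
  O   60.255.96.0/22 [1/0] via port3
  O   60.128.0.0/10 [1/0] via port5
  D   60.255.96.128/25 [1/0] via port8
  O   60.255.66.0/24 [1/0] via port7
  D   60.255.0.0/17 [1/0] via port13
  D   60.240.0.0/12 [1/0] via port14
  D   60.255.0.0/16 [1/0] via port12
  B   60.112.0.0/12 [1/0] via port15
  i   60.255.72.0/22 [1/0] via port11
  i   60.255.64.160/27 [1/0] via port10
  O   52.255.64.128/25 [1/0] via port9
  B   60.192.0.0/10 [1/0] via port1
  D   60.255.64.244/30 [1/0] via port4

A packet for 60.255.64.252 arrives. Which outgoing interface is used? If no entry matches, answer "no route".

Routes whose prefix contains 60.255.64.252:
  60.192.0.0/10 (60.192.0.0 - 60.255.255.255) -> port1
  60.240.0.0/12 (60.240.0.0 - 60.255.255.255) -> port14
  60.255.0.0/16 (60.255.0.0 - 60.255.255.255) -> port12
  60.255.0.0/17 (60.255.0.0 - 60.255.127.255) -> port13
More-specific entries that do NOT match:
  60.255.64.244/30 (60.255.64.244 - 60.255.64.247) does not contain 60.255.64.252
  60.255.64.160/27 (60.255.64.160 - 60.255.64.191) does not contain 60.255.64.252
  60.255.96.128/25 (60.255.96.128 - 60.255.96.255) does not contain 60.255.64.252
  52.255.64.128/25 (52.255.64.128 - 52.255.64.255) does not contain 60.255.64.252
  60.255.66.0/24 (60.255.66.0 - 60.255.66.255) does not contain 60.255.64.252
  60.255.96.0/22 (60.255.96.0 - 60.255.99.255) does not contain 60.255.64.252
  60.255.72.0/22 (60.255.72.0 - 60.255.75.255) does not contain 60.255.64.252
  60.255.192.0/18 (60.255.192.0 - 60.255.255.255) does not contain 60.255.64.252
Longest matching prefix is /17 -> interface port13.

port13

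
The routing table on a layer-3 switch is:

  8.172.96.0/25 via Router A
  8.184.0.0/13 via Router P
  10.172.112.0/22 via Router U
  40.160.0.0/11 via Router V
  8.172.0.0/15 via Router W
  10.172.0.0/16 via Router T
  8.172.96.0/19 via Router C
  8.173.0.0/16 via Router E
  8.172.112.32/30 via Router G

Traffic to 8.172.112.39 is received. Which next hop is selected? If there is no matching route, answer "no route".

Router C

Routes whose prefix contains 8.172.112.39:
  8.172.0.0/15 (8.172.0.0 - 8.173.255.255) -> Router W
  8.172.96.0/19 (8.172.96.0 - 8.172.127.255) -> Router C
More-specific entries that do NOT match:
  8.172.112.32/30 (8.172.112.32 - 8.172.112.35) does not contain 8.172.112.39
  8.172.96.0/25 (8.172.96.0 - 8.172.96.127) does not contain 8.172.112.39
  10.172.112.0/22 (10.172.112.0 - 10.172.115.255) does not contain 8.172.112.39
Longest matching prefix is /19 -> next hop Router C.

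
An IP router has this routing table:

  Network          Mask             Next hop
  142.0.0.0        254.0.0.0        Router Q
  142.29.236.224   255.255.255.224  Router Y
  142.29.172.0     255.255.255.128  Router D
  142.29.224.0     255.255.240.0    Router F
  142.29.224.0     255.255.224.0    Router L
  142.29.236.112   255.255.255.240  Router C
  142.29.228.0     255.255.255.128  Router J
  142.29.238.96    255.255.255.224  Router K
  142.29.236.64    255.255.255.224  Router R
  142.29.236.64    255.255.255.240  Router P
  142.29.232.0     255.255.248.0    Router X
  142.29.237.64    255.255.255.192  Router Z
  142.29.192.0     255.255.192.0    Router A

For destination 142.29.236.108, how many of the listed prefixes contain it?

Prefixes containing 142.29.236.108:
  142.0.0.0/7 (142.0.0.0 - 143.255.255.255)
  142.29.192.0/18 (142.29.192.0 - 142.29.255.255)
  142.29.224.0/19 (142.29.224.0 - 142.29.255.255)
  142.29.224.0/20 (142.29.224.0 - 142.29.239.255)
  142.29.232.0/21 (142.29.232.0 - 142.29.239.255)
Total matching entries: 5.

5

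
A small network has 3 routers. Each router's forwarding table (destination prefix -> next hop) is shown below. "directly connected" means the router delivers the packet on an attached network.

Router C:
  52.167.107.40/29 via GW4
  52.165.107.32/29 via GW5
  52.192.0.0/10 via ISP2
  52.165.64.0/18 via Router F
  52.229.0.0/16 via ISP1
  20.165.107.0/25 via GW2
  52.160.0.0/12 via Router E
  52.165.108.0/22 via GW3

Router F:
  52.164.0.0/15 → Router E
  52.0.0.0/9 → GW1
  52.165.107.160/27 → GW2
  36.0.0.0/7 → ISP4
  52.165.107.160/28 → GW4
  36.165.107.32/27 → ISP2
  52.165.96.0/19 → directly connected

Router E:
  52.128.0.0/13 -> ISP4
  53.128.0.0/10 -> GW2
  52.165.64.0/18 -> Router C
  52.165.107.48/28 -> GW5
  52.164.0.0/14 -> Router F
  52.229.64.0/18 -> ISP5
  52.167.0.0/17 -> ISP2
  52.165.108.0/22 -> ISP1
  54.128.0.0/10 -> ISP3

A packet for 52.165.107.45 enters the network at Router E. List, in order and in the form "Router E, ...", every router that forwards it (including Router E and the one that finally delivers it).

Router E, Router C, Router F

At Router E: longest match for 52.165.107.45 is 52.165.64.0/18 -> Router C
At Router C: longest match for 52.165.107.45 is 52.165.64.0/18 -> Router F
At Router F: longest match for 52.165.107.45 is 52.165.96.0/19 -> directly connected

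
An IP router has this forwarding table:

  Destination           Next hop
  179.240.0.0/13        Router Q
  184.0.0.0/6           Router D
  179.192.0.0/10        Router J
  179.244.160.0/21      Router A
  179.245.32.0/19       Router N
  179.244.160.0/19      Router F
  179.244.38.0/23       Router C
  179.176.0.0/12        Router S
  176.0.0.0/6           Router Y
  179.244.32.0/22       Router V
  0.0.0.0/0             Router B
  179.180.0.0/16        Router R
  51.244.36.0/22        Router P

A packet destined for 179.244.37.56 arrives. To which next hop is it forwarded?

Router Q

Routes whose prefix contains 179.244.37.56:
  0.0.0.0/0 (default, matches everything) -> Router B
  176.0.0.0/6 (176.0.0.0 - 179.255.255.255) -> Router Y
  179.192.0.0/10 (179.192.0.0 - 179.255.255.255) -> Router J
  179.240.0.0/13 (179.240.0.0 - 179.247.255.255) -> Router Q
More-specific entries that do NOT match:
  179.244.38.0/23 (179.244.38.0 - 179.244.39.255) does not contain 179.244.37.56
  179.244.32.0/22 (179.244.32.0 - 179.244.35.255) does not contain 179.244.37.56
  51.244.36.0/22 (51.244.36.0 - 51.244.39.255) does not contain 179.244.37.56
  179.244.160.0/21 (179.244.160.0 - 179.244.167.255) does not contain 179.244.37.56
  179.245.32.0/19 (179.245.32.0 - 179.245.63.255) does not contain 179.244.37.56
  179.244.160.0/19 (179.244.160.0 - 179.244.191.255) does not contain 179.244.37.56
  179.180.0.0/16 (179.180.0.0 - 179.180.255.255) does not contain 179.244.37.56
Longest matching prefix is /13 -> next hop Router Q.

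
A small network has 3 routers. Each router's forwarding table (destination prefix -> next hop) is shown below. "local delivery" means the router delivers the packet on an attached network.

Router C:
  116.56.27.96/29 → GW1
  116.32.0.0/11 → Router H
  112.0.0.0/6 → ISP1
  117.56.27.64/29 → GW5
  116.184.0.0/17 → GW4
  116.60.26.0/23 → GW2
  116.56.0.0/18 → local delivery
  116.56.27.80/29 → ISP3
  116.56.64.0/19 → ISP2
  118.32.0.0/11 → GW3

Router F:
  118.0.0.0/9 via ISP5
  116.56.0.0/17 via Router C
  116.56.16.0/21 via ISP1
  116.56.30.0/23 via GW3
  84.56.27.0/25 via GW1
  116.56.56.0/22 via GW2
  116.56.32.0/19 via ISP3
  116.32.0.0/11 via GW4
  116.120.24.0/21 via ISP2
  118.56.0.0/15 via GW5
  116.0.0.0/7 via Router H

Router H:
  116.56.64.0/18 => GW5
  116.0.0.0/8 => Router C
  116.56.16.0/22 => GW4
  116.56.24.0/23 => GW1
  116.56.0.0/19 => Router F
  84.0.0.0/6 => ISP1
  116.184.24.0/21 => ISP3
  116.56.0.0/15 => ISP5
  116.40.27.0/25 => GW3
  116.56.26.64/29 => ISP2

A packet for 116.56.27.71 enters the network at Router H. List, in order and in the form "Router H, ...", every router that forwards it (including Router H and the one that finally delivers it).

At Router H: longest match for 116.56.27.71 is 116.56.0.0/19 -> Router F
At Router F: longest match for 116.56.27.71 is 116.56.0.0/17 -> Router C
At Router C: longest match for 116.56.27.71 is 116.56.0.0/18 -> local delivery

Router H, Router F, Router C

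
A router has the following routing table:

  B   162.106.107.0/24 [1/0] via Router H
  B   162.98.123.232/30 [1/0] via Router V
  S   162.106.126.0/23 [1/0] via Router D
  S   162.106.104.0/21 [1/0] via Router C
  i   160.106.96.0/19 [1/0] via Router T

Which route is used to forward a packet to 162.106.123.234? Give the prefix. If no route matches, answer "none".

none

162.106.123.234 is outside every listed prefix and there is no default route.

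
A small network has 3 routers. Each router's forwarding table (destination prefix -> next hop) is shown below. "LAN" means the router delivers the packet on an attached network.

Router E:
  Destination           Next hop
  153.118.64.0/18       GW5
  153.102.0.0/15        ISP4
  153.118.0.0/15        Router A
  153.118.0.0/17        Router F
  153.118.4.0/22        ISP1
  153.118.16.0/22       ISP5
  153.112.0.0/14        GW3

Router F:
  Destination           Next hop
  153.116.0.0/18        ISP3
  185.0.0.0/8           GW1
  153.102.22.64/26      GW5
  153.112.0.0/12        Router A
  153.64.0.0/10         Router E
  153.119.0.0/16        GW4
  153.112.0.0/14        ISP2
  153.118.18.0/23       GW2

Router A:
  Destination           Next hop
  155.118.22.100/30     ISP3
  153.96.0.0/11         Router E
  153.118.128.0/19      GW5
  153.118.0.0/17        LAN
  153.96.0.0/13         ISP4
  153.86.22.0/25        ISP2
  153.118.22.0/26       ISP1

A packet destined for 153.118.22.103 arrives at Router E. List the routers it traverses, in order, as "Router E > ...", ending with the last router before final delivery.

At Router E: longest match for 153.118.22.103 is 153.118.0.0/17 -> Router F
At Router F: longest match for 153.118.22.103 is 153.112.0.0/12 -> Router A
At Router A: longest match for 153.118.22.103 is 153.118.0.0/17 -> LAN

Router E > Router F > Router A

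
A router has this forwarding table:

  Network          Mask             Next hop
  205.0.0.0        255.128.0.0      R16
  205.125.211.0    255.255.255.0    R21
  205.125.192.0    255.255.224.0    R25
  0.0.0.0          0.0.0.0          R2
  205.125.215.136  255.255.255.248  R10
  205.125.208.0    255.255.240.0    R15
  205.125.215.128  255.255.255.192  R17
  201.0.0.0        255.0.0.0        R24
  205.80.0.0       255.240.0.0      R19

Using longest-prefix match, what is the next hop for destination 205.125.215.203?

R15

Routes whose prefix contains 205.125.215.203:
  0.0.0.0/0 (default, matches everything) -> R2
  205.0.0.0/9 (205.0.0.0 - 205.127.255.255) -> R16
  205.125.192.0/19 (205.125.192.0 - 205.125.223.255) -> R25
  205.125.208.0/20 (205.125.208.0 - 205.125.223.255) -> R15
More-specific entries that do NOT match:
  205.125.215.136/29 (205.125.215.136 - 205.125.215.143) does not contain 205.125.215.203
  205.125.215.128/26 (205.125.215.128 - 205.125.215.191) does not contain 205.125.215.203
  205.125.211.0/24 (205.125.211.0 - 205.125.211.255) does not contain 205.125.215.203
Longest matching prefix is /20 -> next hop R15.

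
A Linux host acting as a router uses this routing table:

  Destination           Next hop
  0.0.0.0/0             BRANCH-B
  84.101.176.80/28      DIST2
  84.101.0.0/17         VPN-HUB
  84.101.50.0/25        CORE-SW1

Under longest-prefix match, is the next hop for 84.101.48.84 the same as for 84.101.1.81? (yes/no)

84.101.48.84: longest match 84.101.0.0/17 -> VPN-HUB
84.101.1.81: longest match 84.101.0.0/17 -> VPN-HUB

yes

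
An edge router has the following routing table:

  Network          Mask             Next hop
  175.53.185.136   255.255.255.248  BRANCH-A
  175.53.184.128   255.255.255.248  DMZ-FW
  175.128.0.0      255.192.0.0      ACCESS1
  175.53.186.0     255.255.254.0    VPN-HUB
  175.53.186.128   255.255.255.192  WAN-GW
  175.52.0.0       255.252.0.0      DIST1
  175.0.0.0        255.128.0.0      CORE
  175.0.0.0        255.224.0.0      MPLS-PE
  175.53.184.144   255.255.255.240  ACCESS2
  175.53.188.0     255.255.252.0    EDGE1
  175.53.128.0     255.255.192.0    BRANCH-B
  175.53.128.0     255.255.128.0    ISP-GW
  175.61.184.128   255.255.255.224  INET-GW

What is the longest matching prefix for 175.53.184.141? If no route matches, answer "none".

Entries matching 175.53.184.141:
  175.0.0.0/9 (175.0.0.0 - 175.127.255.255)
  175.52.0.0/14 (175.52.0.0 - 175.55.255.255)
  175.53.128.0/17 (175.53.128.0 - 175.53.255.255)
  175.53.128.0/18 (175.53.128.0 - 175.53.191.255)
Most specific is 175.53.128.0/18.

175.53.128.0/18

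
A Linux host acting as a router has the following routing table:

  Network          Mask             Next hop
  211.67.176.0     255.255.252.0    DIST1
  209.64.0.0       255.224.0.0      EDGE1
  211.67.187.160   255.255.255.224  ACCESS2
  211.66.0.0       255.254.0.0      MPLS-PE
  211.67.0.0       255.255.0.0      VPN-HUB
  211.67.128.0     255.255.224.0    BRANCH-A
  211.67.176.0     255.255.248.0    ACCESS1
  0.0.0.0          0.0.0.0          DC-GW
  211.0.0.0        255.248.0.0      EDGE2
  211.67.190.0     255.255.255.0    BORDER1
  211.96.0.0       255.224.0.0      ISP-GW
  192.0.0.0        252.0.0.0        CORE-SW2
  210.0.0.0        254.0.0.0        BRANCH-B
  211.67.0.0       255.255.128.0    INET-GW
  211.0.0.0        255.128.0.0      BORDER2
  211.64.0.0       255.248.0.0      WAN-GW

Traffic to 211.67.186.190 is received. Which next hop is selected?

VPN-HUB

Routes whose prefix contains 211.67.186.190:
  0.0.0.0/0 (default, matches everything) -> DC-GW
  210.0.0.0/7 (210.0.0.0 - 211.255.255.255) -> BRANCH-B
  211.0.0.0/9 (211.0.0.0 - 211.127.255.255) -> BORDER2
  211.64.0.0/13 (211.64.0.0 - 211.71.255.255) -> WAN-GW
  211.66.0.0/15 (211.66.0.0 - 211.67.255.255) -> MPLS-PE
  211.67.0.0/16 (211.67.0.0 - 211.67.255.255) -> VPN-HUB
More-specific entries that do NOT match:
  211.67.187.160/27 (211.67.187.160 - 211.67.187.191) does not contain 211.67.186.190
  211.67.190.0/24 (211.67.190.0 - 211.67.190.255) does not contain 211.67.186.190
  211.67.176.0/22 (211.67.176.0 - 211.67.179.255) does not contain 211.67.186.190
  211.67.176.0/21 (211.67.176.0 - 211.67.183.255) does not contain 211.67.186.190
  211.67.128.0/19 (211.67.128.0 - 211.67.159.255) does not contain 211.67.186.190
  211.67.0.0/17 (211.67.0.0 - 211.67.127.255) does not contain 211.67.186.190
Longest matching prefix is /16 -> next hop VPN-HUB.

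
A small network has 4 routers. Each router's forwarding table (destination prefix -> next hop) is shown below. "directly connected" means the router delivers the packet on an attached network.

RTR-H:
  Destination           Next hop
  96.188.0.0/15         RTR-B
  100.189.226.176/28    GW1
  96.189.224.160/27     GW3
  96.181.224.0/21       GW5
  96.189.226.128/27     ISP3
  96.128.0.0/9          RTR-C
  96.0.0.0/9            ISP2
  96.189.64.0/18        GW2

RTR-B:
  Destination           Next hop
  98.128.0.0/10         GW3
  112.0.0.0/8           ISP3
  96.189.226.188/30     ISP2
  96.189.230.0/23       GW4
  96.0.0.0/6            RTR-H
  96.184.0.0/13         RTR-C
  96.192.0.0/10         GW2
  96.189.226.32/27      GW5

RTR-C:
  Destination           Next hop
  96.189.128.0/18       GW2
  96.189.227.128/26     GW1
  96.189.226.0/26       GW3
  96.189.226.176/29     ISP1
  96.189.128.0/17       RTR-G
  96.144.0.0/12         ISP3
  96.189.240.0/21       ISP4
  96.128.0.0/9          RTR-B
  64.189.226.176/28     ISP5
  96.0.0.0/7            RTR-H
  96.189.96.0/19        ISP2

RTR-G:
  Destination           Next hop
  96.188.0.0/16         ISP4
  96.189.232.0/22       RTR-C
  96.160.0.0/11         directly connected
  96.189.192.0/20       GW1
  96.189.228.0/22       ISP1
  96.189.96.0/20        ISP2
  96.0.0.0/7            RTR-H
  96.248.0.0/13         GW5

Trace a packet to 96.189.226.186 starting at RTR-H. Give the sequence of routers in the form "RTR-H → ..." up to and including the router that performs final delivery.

At RTR-H: longest match for 96.189.226.186 is 96.188.0.0/15 -> RTR-B
At RTR-B: longest match for 96.189.226.186 is 96.184.0.0/13 -> RTR-C
At RTR-C: longest match for 96.189.226.186 is 96.189.128.0/17 -> RTR-G
At RTR-G: longest match for 96.189.226.186 is 96.160.0.0/11 -> directly connected

RTR-H → RTR-B → RTR-C → RTR-G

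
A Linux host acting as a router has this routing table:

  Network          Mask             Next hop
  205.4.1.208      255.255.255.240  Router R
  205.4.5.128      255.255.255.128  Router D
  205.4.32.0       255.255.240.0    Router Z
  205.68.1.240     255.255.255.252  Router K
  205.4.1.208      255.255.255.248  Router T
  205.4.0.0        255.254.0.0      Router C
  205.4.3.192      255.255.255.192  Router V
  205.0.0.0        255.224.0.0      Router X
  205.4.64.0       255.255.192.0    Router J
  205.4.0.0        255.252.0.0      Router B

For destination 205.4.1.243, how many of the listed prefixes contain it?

3

Prefixes containing 205.4.1.243:
  205.0.0.0/11 (205.0.0.0 - 205.31.255.255)
  205.4.0.0/14 (205.4.0.0 - 205.7.255.255)
  205.4.0.0/15 (205.4.0.0 - 205.5.255.255)
Total matching entries: 3.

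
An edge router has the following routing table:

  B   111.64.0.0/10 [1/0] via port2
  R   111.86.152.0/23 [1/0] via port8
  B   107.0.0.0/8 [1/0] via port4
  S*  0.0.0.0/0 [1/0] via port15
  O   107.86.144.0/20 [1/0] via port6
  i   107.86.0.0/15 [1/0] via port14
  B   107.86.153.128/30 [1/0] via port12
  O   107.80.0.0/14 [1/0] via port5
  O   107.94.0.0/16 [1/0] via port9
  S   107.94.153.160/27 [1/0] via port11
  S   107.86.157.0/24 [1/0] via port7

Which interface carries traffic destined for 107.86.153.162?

port6

Routes whose prefix contains 107.86.153.162:
  0.0.0.0/0 (default, matches everything) -> port15
  107.0.0.0/8 (107.0.0.0 - 107.255.255.255) -> port4
  107.86.0.0/15 (107.86.0.0 - 107.87.255.255) -> port14
  107.86.144.0/20 (107.86.144.0 - 107.86.159.255) -> port6
More-specific entries that do NOT match:
  107.86.153.128/30 (107.86.153.128 - 107.86.153.131) does not contain 107.86.153.162
  107.94.153.160/27 (107.94.153.160 - 107.94.153.191) does not contain 107.86.153.162
  107.86.157.0/24 (107.86.157.0 - 107.86.157.255) does not contain 107.86.153.162
  111.86.152.0/23 (111.86.152.0 - 111.86.153.255) does not contain 107.86.153.162
Longest matching prefix is /20 -> interface port6.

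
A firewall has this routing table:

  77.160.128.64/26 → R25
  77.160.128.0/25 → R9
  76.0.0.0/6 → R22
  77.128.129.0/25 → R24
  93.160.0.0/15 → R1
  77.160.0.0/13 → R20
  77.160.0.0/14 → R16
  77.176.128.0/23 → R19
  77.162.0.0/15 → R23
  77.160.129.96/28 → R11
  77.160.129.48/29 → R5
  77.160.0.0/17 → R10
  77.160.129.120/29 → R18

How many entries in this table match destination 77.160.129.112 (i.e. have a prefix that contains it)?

Prefixes containing 77.160.129.112:
  76.0.0.0/6 (76.0.0.0 - 79.255.255.255)
  77.160.0.0/13 (77.160.0.0 - 77.167.255.255)
  77.160.0.0/14 (77.160.0.0 - 77.163.255.255)
Total matching entries: 3.

3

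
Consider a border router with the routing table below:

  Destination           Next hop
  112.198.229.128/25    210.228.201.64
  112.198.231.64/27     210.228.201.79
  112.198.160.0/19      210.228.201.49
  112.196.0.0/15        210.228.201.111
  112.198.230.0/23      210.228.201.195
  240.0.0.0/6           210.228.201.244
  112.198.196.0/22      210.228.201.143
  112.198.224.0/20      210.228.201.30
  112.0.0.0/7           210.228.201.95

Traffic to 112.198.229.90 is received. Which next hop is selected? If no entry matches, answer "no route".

Routes whose prefix contains 112.198.229.90:
  112.0.0.0/7 (112.0.0.0 - 113.255.255.255) -> 210.228.201.95
  112.198.224.0/20 (112.198.224.0 - 112.198.239.255) -> 210.228.201.30
More-specific entries that do NOT match:
  112.198.231.64/27 (112.198.231.64 - 112.198.231.95) does not contain 112.198.229.90
  112.198.229.128/25 (112.198.229.128 - 112.198.229.255) does not contain 112.198.229.90
  112.198.230.0/23 (112.198.230.0 - 112.198.231.255) does not contain 112.198.229.90
  112.198.196.0/22 (112.198.196.0 - 112.198.199.255) does not contain 112.198.229.90
Longest matching prefix is /20 -> next hop 210.228.201.30.

210.228.201.30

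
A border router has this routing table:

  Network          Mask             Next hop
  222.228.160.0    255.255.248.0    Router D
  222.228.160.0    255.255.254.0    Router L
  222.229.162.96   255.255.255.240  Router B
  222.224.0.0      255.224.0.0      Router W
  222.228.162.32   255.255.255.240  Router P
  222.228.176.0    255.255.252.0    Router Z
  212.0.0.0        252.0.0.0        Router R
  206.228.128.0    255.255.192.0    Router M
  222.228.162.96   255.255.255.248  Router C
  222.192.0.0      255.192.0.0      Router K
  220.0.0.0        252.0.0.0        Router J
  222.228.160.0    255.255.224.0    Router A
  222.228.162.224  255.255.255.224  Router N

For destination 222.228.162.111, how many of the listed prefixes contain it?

Prefixes containing 222.228.162.111:
  220.0.0.0/6 (220.0.0.0 - 223.255.255.255)
  222.192.0.0/10 (222.192.0.0 - 222.255.255.255)
  222.224.0.0/11 (222.224.0.0 - 222.255.255.255)
  222.228.160.0/19 (222.228.160.0 - 222.228.191.255)
  222.228.160.0/21 (222.228.160.0 - 222.228.167.255)
Total matching entries: 5.

5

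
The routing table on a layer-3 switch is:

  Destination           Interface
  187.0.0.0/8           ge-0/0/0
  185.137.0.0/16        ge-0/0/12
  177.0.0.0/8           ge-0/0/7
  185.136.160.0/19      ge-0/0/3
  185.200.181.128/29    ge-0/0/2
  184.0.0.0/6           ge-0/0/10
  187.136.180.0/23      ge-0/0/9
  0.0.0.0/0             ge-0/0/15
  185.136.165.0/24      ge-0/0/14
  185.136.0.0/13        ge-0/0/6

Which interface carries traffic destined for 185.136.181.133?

ge-0/0/3

Routes whose prefix contains 185.136.181.133:
  0.0.0.0/0 (default, matches everything) -> ge-0/0/15
  184.0.0.0/6 (184.0.0.0 - 187.255.255.255) -> ge-0/0/10
  185.136.0.0/13 (185.136.0.0 - 185.143.255.255) -> ge-0/0/6
  185.136.160.0/19 (185.136.160.0 - 185.136.191.255) -> ge-0/0/3
More-specific entries that do NOT match:
  185.200.181.128/29 (185.200.181.128 - 185.200.181.135) does not contain 185.136.181.133
  185.136.165.0/24 (185.136.165.0 - 185.136.165.255) does not contain 185.136.181.133
  187.136.180.0/23 (187.136.180.0 - 187.136.181.255) does not contain 185.136.181.133
Longest matching prefix is /19 -> interface ge-0/0/3.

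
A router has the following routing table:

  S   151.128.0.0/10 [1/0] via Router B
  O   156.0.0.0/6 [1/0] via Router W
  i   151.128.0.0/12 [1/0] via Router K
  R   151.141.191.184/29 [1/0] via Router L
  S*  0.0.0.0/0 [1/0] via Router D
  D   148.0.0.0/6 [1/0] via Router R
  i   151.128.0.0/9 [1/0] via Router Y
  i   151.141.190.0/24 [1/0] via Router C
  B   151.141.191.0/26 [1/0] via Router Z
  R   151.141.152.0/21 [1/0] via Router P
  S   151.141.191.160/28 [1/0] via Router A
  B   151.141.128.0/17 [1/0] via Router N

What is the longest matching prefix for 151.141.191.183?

151.141.128.0/17

Entries matching 151.141.191.183:
  0.0.0.0/0 (default, matches everything)
  148.0.0.0/6 (148.0.0.0 - 151.255.255.255)
  151.128.0.0/9 (151.128.0.0 - 151.255.255.255)
  151.128.0.0/10 (151.128.0.0 - 151.191.255.255)
  151.128.0.0/12 (151.128.0.0 - 151.143.255.255)
  151.141.128.0/17 (151.141.128.0 - 151.141.255.255)
Most specific is 151.141.128.0/17.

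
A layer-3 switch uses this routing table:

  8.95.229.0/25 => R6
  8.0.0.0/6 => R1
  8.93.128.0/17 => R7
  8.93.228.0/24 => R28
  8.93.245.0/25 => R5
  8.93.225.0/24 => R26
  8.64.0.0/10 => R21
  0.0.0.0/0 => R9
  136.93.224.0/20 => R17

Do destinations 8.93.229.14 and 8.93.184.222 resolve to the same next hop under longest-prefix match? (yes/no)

yes

8.93.229.14: longest match 8.93.128.0/17 -> R7
8.93.184.222: longest match 8.93.128.0/17 -> R7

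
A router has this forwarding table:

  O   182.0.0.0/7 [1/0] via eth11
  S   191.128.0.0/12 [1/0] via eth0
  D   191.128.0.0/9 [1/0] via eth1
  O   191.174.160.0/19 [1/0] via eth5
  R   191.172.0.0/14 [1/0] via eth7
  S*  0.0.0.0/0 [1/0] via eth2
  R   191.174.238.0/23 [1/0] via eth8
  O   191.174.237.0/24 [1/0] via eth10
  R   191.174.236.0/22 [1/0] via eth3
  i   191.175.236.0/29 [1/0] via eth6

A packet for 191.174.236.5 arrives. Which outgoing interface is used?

eth3

Routes whose prefix contains 191.174.236.5:
  0.0.0.0/0 (default, matches everything) -> eth2
  191.128.0.0/9 (191.128.0.0 - 191.255.255.255) -> eth1
  191.172.0.0/14 (191.172.0.0 - 191.175.255.255) -> eth7
  191.174.236.0/22 (191.174.236.0 - 191.174.239.255) -> eth3
More-specific entries that do NOT match:
  191.175.236.0/29 (191.175.236.0 - 191.175.236.7) does not contain 191.174.236.5
  191.174.237.0/24 (191.174.237.0 - 191.174.237.255) does not contain 191.174.236.5
  191.174.238.0/23 (191.174.238.0 - 191.174.239.255) does not contain 191.174.236.5
Longest matching prefix is /22 -> interface eth3.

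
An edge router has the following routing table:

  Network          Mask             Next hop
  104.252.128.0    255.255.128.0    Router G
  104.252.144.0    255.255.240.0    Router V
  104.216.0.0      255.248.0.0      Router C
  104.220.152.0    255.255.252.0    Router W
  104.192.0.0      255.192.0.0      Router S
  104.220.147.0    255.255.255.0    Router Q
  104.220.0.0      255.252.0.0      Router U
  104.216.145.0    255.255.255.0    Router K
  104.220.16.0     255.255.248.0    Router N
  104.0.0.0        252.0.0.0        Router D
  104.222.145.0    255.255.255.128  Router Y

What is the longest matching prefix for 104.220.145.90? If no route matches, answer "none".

Entries matching 104.220.145.90:
  104.0.0.0/6 (104.0.0.0 - 107.255.255.255)
  104.192.0.0/10 (104.192.0.0 - 104.255.255.255)
  104.216.0.0/13 (104.216.0.0 - 104.223.255.255)
  104.220.0.0/14 (104.220.0.0 - 104.223.255.255)
Most specific is 104.220.0.0/14.

104.220.0.0/14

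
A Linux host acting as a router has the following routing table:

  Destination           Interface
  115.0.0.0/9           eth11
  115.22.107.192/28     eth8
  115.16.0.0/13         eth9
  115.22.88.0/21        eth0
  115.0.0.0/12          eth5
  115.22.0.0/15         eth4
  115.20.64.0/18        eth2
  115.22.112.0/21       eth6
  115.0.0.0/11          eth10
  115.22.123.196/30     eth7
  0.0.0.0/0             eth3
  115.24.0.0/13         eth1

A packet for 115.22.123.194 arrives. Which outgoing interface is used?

Routes whose prefix contains 115.22.123.194:
  0.0.0.0/0 (default, matches everything) -> eth3
  115.0.0.0/9 (115.0.0.0 - 115.127.255.255) -> eth11
  115.0.0.0/11 (115.0.0.0 - 115.31.255.255) -> eth10
  115.16.0.0/13 (115.16.0.0 - 115.23.255.255) -> eth9
  115.22.0.0/15 (115.22.0.0 - 115.23.255.255) -> eth4
More-specific entries that do NOT match:
  115.22.123.196/30 (115.22.123.196 - 115.22.123.199) does not contain 115.22.123.194
  115.22.107.192/28 (115.22.107.192 - 115.22.107.207) does not contain 115.22.123.194
  115.22.88.0/21 (115.22.88.0 - 115.22.95.255) does not contain 115.22.123.194
  115.22.112.0/21 (115.22.112.0 - 115.22.119.255) does not contain 115.22.123.194
  115.20.64.0/18 (115.20.64.0 - 115.20.127.255) does not contain 115.22.123.194
Longest matching prefix is /15 -> interface eth4.

eth4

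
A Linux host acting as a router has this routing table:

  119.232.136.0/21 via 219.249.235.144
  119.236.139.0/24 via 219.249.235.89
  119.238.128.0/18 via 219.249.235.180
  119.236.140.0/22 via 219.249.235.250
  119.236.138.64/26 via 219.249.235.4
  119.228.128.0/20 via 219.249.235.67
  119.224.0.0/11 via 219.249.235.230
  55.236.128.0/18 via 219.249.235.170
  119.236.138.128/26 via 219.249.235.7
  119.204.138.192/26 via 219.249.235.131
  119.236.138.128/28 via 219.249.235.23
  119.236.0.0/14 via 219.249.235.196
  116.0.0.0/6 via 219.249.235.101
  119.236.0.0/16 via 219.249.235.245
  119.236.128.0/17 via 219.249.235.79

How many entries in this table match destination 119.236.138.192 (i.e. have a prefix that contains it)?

Prefixes containing 119.236.138.192:
  116.0.0.0/6 (116.0.0.0 - 119.255.255.255)
  119.224.0.0/11 (119.224.0.0 - 119.255.255.255)
  119.236.0.0/14 (119.236.0.0 - 119.239.255.255)
  119.236.0.0/16 (119.236.0.0 - 119.236.255.255)
  119.236.128.0/17 (119.236.128.0 - 119.236.255.255)
Total matching entries: 5.

5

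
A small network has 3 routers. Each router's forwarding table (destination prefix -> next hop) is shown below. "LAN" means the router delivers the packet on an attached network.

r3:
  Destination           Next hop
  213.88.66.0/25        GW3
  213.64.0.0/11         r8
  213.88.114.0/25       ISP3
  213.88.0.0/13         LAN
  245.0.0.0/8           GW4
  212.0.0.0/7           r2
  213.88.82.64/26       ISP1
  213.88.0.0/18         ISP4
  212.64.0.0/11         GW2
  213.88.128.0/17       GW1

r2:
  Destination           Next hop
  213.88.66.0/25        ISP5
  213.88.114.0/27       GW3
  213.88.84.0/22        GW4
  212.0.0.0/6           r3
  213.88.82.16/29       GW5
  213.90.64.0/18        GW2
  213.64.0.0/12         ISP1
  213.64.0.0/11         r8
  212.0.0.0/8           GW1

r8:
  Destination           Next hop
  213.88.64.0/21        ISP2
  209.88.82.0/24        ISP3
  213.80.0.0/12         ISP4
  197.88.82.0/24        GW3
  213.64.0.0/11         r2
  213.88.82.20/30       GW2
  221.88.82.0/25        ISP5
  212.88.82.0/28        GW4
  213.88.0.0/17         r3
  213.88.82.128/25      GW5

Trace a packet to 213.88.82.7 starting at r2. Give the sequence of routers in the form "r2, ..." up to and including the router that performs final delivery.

r2, r8, r3

At r2: longest match for 213.88.82.7 is 213.64.0.0/11 -> r8
At r8: longest match for 213.88.82.7 is 213.88.0.0/17 -> r3
At r3: longest match for 213.88.82.7 is 213.88.0.0/13 -> LAN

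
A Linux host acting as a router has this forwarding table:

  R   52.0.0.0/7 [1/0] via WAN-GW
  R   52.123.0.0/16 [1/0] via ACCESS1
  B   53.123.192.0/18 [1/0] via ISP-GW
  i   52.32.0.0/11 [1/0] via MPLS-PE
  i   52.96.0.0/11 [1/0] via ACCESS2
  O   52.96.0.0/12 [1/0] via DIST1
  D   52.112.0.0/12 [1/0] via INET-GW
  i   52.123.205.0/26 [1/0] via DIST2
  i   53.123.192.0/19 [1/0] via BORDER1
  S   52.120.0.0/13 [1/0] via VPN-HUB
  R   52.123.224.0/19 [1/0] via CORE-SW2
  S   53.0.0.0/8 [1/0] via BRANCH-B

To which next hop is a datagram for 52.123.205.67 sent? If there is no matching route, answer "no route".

Routes whose prefix contains 52.123.205.67:
  52.0.0.0/7 (52.0.0.0 - 53.255.255.255) -> WAN-GW
  52.96.0.0/11 (52.96.0.0 - 52.127.255.255) -> ACCESS2
  52.112.0.0/12 (52.112.0.0 - 52.127.255.255) -> INET-GW
  52.120.0.0/13 (52.120.0.0 - 52.127.255.255) -> VPN-HUB
  52.123.0.0/16 (52.123.0.0 - 52.123.255.255) -> ACCESS1
More-specific entries that do NOT match:
  52.123.205.0/26 (52.123.205.0 - 52.123.205.63) does not contain 52.123.205.67
  53.123.192.0/19 (53.123.192.0 - 53.123.223.255) does not contain 52.123.205.67
  52.123.224.0/19 (52.123.224.0 - 52.123.255.255) does not contain 52.123.205.67
  53.123.192.0/18 (53.123.192.0 - 53.123.255.255) does not contain 52.123.205.67
Longest matching prefix is /16 -> next hop ACCESS1.

ACCESS1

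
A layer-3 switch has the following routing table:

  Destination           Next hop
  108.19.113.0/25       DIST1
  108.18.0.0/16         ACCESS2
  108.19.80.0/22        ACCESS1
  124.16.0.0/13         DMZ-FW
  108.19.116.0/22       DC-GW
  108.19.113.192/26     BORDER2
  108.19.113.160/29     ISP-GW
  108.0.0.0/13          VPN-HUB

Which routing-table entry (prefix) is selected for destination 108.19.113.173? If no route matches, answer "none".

none

108.19.113.173 is outside every listed prefix and there is no default route.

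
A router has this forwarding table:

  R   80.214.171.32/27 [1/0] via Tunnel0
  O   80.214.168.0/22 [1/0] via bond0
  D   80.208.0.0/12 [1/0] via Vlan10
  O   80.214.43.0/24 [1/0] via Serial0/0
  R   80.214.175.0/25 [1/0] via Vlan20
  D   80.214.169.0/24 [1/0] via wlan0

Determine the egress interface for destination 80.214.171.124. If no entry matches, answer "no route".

bond0

Routes whose prefix contains 80.214.171.124:
  80.208.0.0/12 (80.208.0.0 - 80.223.255.255) -> Vlan10
  80.214.168.0/22 (80.214.168.0 - 80.214.171.255) -> bond0
More-specific entries that do NOT match:
  80.214.171.32/27 (80.214.171.32 - 80.214.171.63) does not contain 80.214.171.124
  80.214.175.0/25 (80.214.175.0 - 80.214.175.127) does not contain 80.214.171.124
  80.214.43.0/24 (80.214.43.0 - 80.214.43.255) does not contain 80.214.171.124
  80.214.169.0/24 (80.214.169.0 - 80.214.169.255) does not contain 80.214.171.124
Longest matching prefix is /22 -> interface bond0.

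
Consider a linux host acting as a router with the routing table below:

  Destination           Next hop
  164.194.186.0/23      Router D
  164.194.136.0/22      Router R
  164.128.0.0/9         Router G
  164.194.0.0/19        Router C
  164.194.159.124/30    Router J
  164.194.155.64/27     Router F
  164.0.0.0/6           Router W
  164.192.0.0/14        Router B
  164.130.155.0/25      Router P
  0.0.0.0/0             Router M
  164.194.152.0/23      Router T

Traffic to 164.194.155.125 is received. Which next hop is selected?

Router B

Routes whose prefix contains 164.194.155.125:
  0.0.0.0/0 (default, matches everything) -> Router M
  164.0.0.0/6 (164.0.0.0 - 167.255.255.255) -> Router W
  164.128.0.0/9 (164.128.0.0 - 164.255.255.255) -> Router G
  164.192.0.0/14 (164.192.0.0 - 164.195.255.255) -> Router B
More-specific entries that do NOT match:
  164.194.159.124/30 (164.194.159.124 - 164.194.159.127) does not contain 164.194.155.125
  164.194.155.64/27 (164.194.155.64 - 164.194.155.95) does not contain 164.194.155.125
  164.130.155.0/25 (164.130.155.0 - 164.130.155.127) does not contain 164.194.155.125
  164.194.186.0/23 (164.194.186.0 - 164.194.187.255) does not contain 164.194.155.125
  164.194.152.0/23 (164.194.152.0 - 164.194.153.255) does not contain 164.194.155.125
  164.194.136.0/22 (164.194.136.0 - 164.194.139.255) does not contain 164.194.155.125
  164.194.0.0/19 (164.194.0.0 - 164.194.31.255) does not contain 164.194.155.125
Longest matching prefix is /14 -> next hop Router B.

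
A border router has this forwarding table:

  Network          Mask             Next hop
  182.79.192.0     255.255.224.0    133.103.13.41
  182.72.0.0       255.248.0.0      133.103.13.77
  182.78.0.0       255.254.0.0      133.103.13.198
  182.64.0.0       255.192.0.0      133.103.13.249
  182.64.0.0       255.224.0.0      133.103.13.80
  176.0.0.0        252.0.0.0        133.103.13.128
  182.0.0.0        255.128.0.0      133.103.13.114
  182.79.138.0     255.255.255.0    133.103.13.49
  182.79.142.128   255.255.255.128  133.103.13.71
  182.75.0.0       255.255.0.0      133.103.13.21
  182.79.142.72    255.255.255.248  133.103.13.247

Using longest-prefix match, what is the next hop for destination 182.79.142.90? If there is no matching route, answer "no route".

Routes whose prefix contains 182.79.142.90:
  182.0.0.0/9 (182.0.0.0 - 182.127.255.255) -> 133.103.13.114
  182.64.0.0/10 (182.64.0.0 - 182.127.255.255) -> 133.103.13.249
  182.64.0.0/11 (182.64.0.0 - 182.95.255.255) -> 133.103.13.80
  182.72.0.0/13 (182.72.0.0 - 182.79.255.255) -> 133.103.13.77
  182.78.0.0/15 (182.78.0.0 - 182.79.255.255) -> 133.103.13.198
More-specific entries that do NOT match:
  182.79.142.72/29 (182.79.142.72 - 182.79.142.79) does not contain 182.79.142.90
  182.79.142.128/25 (182.79.142.128 - 182.79.142.255) does not contain 182.79.142.90
  182.79.138.0/24 (182.79.138.0 - 182.79.138.255) does not contain 182.79.142.90
  182.79.192.0/19 (182.79.192.0 - 182.79.223.255) does not contain 182.79.142.90
  182.75.0.0/16 (182.75.0.0 - 182.75.255.255) does not contain 182.79.142.90
Longest matching prefix is /15 -> next hop 133.103.13.198.

133.103.13.198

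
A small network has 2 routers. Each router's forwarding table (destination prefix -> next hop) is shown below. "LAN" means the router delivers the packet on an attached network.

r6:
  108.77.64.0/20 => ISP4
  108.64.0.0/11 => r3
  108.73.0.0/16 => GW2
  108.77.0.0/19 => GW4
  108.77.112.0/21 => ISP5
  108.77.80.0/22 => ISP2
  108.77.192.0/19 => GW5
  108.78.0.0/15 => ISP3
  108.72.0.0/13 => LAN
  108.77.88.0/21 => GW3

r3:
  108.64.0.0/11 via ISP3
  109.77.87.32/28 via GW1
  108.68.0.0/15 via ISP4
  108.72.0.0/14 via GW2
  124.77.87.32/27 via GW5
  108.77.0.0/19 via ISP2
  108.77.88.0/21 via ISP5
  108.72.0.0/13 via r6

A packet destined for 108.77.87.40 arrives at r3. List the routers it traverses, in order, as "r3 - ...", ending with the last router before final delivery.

At r3: longest match for 108.77.87.40 is 108.72.0.0/13 -> r6
At r6: longest match for 108.77.87.40 is 108.72.0.0/13 -> LAN

r3 - r6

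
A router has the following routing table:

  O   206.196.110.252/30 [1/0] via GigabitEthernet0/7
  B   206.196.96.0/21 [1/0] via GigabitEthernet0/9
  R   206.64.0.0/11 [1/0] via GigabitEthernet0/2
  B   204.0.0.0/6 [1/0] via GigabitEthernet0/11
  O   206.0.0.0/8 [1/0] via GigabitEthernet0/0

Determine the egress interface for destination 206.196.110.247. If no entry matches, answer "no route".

GigabitEthernet0/0

Routes whose prefix contains 206.196.110.247:
  204.0.0.0/6 (204.0.0.0 - 207.255.255.255) -> GigabitEthernet0/11
  206.0.0.0/8 (206.0.0.0 - 206.255.255.255) -> GigabitEthernet0/0
More-specific entries that do NOT match:
  206.196.110.252/30 (206.196.110.252 - 206.196.110.255) does not contain 206.196.110.247
  206.196.96.0/21 (206.196.96.0 - 206.196.103.255) does not contain 206.196.110.247
  206.64.0.0/11 (206.64.0.0 - 206.95.255.255) does not contain 206.196.110.247
Longest matching prefix is /8 -> interface GigabitEthernet0/0.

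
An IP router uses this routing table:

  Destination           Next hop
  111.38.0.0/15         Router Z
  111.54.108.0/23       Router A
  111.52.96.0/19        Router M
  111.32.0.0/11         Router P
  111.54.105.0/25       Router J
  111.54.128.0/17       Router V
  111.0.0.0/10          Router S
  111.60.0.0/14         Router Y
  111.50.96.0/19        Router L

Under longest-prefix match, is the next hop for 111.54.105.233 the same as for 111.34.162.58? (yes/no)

111.54.105.233: longest match 111.32.0.0/11 -> Router P
111.34.162.58: longest match 111.32.0.0/11 -> Router P

yes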